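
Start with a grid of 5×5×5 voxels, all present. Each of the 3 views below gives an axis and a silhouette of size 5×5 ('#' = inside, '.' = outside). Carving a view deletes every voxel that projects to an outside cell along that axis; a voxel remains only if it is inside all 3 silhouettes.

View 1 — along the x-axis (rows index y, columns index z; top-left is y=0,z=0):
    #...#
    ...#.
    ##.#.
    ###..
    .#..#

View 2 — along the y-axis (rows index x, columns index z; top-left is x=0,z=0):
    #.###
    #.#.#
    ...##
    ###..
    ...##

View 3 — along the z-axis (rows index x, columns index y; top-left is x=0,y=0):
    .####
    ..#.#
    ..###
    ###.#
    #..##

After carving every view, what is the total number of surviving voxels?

|visual hull| = 16

start: 5×5×5 = 125 voxels
after view 1 [x-axis, 11 of 25 cells solid] → remaining = 55
after view 2 [y-axis, 14 of 25 cells solid] → remaining = 29
after view 3 [z-axis, 16 of 25 cells solid] → remaining = 16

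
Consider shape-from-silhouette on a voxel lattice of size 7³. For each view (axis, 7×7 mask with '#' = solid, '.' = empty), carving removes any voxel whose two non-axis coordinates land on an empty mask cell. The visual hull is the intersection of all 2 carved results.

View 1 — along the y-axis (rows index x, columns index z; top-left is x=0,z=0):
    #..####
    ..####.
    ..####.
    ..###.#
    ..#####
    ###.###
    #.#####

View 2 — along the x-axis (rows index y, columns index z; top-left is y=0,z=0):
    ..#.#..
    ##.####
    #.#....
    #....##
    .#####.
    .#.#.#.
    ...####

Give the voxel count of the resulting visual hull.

127 voxels

start: 7×7×7 = 343 voxels
V1 y: intersect with XZ mask (34 set) -- 238 left
V2 x: intersect with YZ mask (25 set) -- 127 left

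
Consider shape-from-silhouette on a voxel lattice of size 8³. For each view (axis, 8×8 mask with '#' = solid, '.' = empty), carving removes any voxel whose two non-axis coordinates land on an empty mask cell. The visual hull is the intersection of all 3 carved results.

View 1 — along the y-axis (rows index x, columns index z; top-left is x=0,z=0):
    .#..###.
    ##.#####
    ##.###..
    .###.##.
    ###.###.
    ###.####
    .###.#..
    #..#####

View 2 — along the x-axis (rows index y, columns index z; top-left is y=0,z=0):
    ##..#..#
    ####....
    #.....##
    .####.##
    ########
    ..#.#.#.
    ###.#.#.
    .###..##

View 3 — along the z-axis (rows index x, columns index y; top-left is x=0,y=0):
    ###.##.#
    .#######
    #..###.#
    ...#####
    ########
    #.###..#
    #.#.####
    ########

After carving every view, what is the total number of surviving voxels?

|visual hull| = 161

before carving: 512 voxels (8×8×8)
after view 1 [y-axis, 44 of 64 cells solid] → remaining = 352
after view 2 [x-axis, 38 of 64 cells solid] → remaining = 200
after view 3 [z-axis, 50 of 64 cells solid] → remaining = 161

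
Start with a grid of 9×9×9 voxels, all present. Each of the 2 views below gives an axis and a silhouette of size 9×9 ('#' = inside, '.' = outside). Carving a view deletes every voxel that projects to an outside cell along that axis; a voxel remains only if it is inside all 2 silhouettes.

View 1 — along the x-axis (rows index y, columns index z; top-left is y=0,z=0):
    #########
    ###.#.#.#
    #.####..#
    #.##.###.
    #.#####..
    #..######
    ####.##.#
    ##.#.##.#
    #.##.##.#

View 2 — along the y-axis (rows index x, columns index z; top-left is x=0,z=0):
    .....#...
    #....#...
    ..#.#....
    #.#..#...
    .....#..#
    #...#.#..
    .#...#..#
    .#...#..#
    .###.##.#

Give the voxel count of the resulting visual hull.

full grid |V| = 729
after view 1 [x-axis, 59 of 81 cells solid] → remaining = 531
after view 2 [y-axis, 25 of 81 cells solid] → remaining = 178

|visual hull| = 178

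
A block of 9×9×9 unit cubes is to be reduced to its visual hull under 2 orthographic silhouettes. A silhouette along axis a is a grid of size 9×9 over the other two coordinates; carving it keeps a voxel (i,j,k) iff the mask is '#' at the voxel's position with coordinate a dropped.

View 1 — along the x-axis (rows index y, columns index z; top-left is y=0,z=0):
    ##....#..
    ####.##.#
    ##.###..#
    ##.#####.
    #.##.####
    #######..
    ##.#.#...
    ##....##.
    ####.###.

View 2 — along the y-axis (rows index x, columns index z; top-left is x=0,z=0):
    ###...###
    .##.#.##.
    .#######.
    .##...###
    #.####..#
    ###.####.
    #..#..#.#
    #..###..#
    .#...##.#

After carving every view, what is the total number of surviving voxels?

282 voxels

full grid |V| = 729
[1] x-view keeps 52 columns → grid now 468
[2] y-view keeps 49 columns → grid now 282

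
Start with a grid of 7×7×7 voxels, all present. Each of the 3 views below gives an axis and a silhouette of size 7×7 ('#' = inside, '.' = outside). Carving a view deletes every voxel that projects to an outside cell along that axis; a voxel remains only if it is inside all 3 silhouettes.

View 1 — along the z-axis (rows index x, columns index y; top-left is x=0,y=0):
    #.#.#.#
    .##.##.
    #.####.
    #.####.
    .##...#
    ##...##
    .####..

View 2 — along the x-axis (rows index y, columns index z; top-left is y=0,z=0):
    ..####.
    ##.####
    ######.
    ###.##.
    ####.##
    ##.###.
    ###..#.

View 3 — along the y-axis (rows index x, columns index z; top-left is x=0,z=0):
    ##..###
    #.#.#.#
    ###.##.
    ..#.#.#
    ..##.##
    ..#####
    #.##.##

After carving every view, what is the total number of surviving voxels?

before carving: 343 voxels (7×7×7)
after view 1 [z-axis, 29 of 49 cells solid] → remaining = 203
after view 2 [x-axis, 36 of 49 cells solid] → remaining = 153
after view 3 [y-axis, 31 of 49 cells solid] → remaining = 91

91 voxels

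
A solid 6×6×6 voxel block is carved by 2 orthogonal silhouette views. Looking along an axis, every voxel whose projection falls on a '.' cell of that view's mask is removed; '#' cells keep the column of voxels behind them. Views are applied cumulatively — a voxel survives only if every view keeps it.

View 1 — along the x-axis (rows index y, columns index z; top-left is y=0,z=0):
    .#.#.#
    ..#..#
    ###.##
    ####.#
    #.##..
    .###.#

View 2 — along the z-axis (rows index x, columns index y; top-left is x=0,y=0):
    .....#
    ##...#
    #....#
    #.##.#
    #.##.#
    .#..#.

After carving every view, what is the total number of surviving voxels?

|visual hull| = 59

before carving: 216 voxels (6×6×6)
V1 x: intersect with YZ mask (22 set) -- 132 left
V2 z: intersect with XY mask (16 set) -- 59 left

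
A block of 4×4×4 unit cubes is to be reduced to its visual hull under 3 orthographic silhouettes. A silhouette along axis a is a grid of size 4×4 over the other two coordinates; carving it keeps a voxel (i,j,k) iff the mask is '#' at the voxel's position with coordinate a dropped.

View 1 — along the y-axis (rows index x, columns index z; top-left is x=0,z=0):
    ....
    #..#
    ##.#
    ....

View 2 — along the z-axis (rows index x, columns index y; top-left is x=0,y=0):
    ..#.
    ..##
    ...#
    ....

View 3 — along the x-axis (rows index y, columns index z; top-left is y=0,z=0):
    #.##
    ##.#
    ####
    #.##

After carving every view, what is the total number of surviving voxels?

|visual hull| = 6

initial block: 4^3 = 64
carve view 1 (along y, XZ-mask fill 5/16): 20 voxels remain
carve view 2 (along z, XY-mask fill 4/16): 7 voxels remain
carve view 3 (along x, YZ-mask fill 13/16): 6 voxels remain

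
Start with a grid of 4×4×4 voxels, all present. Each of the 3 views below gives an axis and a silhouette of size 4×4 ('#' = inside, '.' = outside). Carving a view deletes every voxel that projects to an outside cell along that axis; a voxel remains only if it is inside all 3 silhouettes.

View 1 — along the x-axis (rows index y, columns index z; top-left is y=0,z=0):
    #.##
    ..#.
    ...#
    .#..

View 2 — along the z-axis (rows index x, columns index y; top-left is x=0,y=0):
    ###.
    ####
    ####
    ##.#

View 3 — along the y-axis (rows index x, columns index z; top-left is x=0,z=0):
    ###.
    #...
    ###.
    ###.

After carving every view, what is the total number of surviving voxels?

remaining voxels: 12

before carving: 64 voxels (4×4×4)
V1 x: intersect with YZ mask (6 set) -- 24 left
V2 z: intersect with XY mask (14 set) -- 22 left
V3 y: intersect with XZ mask (10 set) -- 12 left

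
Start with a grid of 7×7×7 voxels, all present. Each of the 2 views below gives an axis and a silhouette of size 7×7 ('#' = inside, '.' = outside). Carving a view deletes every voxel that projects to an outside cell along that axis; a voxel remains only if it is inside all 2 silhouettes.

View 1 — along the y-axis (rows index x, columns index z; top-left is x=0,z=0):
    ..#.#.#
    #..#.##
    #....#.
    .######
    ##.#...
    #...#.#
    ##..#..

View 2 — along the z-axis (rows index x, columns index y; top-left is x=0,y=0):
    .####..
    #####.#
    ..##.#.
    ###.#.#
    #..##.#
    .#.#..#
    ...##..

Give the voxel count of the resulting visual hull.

start: 7×7×7 = 343 voxels
carve view 1 (along y, XZ-mask fill 24/49): 168 voxels remain
carve view 2 (along z, XY-mask fill 27/49): 99 voxels remain

|visual hull| = 99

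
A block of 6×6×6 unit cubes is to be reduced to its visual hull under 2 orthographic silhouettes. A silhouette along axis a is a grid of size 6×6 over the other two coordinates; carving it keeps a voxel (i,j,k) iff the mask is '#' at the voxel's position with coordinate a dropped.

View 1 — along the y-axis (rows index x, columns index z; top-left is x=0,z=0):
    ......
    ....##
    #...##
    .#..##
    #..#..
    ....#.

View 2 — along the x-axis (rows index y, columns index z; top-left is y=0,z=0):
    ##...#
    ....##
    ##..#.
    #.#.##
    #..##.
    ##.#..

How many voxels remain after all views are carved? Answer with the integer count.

voxel count = 40

initial block: 6^3 = 216
carve view 1 (along y, XZ-mask fill 11/36): 66 voxels remain
carve view 2 (along x, YZ-mask fill 18/36): 40 voxels remain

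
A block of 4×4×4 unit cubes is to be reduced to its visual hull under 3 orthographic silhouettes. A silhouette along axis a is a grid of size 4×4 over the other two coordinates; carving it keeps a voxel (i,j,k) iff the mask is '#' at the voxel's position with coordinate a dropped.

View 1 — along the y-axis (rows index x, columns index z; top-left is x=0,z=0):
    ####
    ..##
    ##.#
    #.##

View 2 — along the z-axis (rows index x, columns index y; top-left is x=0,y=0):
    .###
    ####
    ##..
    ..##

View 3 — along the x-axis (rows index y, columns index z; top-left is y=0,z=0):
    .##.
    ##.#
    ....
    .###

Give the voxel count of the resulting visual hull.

start: 4×4×4 = 64 voxels
step 1: project along y, AND mask (12/16) → |grid| = 48
step 2: project along z, AND mask (11/16) → |grid| = 32
step 3: project along x, AND mask (8/16) → |grid| = 16

16 voxels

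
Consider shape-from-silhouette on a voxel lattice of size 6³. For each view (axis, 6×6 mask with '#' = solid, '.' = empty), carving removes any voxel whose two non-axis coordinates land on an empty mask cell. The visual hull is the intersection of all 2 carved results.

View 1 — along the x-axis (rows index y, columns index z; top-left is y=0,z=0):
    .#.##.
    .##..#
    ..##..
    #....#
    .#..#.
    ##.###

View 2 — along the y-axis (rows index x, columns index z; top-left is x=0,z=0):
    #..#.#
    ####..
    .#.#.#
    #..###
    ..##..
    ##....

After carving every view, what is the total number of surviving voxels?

voxel count = 51

full grid |V| = 216
V1 x: intersect with YZ mask (17 set) -- 102 left
V2 y: intersect with XZ mask (18 set) -- 51 left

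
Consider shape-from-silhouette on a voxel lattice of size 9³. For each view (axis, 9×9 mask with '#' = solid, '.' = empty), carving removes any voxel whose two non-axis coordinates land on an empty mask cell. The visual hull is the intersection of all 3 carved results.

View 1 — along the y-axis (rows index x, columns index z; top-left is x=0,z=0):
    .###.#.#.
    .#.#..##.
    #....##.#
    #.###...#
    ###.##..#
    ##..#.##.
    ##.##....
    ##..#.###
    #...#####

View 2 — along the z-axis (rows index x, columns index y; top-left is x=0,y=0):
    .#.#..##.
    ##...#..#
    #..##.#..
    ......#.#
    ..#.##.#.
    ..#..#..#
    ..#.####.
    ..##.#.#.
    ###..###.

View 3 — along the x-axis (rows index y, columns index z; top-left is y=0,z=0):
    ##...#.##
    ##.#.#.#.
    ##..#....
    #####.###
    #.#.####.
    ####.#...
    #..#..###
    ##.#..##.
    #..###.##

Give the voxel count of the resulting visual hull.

108 voxels

full grid |V| = 729
  1. axis=1 (XZ plane), |mask|=45  ⇒  voxels=405
  2. axis=2 (XY plane), |mask|=36  ⇒  voxels=181
  3. axis=0 (YZ plane), |mask|=48  ⇒  voxels=108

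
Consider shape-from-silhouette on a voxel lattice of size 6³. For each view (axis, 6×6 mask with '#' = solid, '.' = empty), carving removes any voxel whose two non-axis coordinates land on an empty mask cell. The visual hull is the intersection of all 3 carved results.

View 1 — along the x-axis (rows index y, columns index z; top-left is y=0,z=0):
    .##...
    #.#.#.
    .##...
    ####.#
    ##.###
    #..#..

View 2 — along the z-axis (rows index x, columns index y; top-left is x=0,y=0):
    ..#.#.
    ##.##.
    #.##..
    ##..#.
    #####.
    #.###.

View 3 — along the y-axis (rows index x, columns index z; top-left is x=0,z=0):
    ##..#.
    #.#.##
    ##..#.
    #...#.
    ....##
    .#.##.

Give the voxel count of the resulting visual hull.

remaining voxels: 33

full grid |V| = 216
step 1: project along x, AND mask (19/36) → |grid| = 114
step 2: project along z, AND mask (21/36) → |grid| = 72
step 3: project along y, AND mask (17/36) → |grid| = 33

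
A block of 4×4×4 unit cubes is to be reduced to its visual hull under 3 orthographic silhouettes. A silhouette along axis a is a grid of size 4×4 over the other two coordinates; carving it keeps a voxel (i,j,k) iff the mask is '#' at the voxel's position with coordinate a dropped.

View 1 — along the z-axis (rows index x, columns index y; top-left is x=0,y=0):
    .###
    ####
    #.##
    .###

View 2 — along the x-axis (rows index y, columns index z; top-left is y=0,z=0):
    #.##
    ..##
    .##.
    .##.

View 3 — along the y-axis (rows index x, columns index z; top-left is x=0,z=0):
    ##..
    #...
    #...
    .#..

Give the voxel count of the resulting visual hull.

voxel count = 6

initial block: 4^3 = 64
after view 1 [z-axis, 13 of 16 cells solid] → remaining = 52
after view 2 [x-axis, 9 of 16 cells solid] → remaining = 28
after view 3 [y-axis, 5 of 16 cells solid] → remaining = 6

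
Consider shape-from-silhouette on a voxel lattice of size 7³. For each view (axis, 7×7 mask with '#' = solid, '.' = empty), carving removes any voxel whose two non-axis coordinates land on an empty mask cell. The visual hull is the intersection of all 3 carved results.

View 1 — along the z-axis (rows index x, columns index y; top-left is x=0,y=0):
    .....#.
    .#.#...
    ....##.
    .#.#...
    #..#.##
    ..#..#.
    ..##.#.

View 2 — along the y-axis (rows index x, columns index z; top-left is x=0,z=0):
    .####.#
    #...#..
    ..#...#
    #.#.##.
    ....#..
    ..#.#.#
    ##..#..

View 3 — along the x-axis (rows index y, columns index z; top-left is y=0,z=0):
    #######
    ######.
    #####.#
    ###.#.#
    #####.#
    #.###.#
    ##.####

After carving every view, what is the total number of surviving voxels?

voxel count = 37

full grid |V| = 343
[1] z-view keeps 16 columns → grid now 112
[2] y-view keeps 20 columns → grid now 40
[3] x-view keeps 41 columns → grid now 37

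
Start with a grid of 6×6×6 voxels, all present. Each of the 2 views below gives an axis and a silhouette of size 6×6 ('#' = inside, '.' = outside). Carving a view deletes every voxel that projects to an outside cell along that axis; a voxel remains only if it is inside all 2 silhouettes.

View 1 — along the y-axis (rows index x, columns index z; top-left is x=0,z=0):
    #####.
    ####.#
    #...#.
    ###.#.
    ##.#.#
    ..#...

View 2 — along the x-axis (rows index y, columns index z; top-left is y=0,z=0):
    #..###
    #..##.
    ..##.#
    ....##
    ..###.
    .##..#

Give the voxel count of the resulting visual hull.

remaining voxels: 58

initial block: 6^3 = 216
[1] y-view keeps 21 columns → grid now 126
[2] x-view keeps 18 columns → grid now 58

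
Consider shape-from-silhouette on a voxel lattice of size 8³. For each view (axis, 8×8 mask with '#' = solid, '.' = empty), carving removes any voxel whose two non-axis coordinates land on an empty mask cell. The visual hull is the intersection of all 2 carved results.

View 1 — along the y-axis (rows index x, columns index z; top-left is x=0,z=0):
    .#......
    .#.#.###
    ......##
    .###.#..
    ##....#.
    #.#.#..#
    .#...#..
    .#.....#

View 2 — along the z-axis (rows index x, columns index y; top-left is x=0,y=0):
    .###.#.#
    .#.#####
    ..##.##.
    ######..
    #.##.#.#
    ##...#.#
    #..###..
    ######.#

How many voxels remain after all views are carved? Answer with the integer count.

120 voxels

start: 8×8×8 = 512 voxels
[1] y-view keeps 23 columns → grid now 184
[2] z-view keeps 41 columns → grid now 120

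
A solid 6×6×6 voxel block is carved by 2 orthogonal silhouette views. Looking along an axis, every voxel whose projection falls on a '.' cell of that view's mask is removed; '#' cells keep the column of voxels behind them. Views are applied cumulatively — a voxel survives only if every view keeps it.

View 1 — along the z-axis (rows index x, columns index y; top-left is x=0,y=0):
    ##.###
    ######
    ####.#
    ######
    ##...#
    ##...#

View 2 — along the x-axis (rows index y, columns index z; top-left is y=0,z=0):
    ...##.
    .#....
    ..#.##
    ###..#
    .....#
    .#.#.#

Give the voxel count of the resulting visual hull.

before carving: 216 voxels (6×6×6)
carve view 1 (along z, XY-mask fill 28/36): 168 voxels remain
carve view 2 (along x, YZ-mask fill 14/36): 64 voxels remain

remaining voxels: 64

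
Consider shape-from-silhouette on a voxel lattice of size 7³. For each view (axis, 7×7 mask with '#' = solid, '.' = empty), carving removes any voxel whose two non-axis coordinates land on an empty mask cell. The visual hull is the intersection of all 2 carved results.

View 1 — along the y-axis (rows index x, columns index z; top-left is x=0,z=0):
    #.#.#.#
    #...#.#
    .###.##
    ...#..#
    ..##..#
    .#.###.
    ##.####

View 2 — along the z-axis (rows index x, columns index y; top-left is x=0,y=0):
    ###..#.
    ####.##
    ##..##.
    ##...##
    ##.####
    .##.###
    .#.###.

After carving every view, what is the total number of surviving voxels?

full grid |V| = 343
  1. axis=1 (XZ plane), |mask|=27  ⇒  voxels=189
  2. axis=2 (XY plane), |mask|=33  ⇒  voxels=124

remaining voxels: 124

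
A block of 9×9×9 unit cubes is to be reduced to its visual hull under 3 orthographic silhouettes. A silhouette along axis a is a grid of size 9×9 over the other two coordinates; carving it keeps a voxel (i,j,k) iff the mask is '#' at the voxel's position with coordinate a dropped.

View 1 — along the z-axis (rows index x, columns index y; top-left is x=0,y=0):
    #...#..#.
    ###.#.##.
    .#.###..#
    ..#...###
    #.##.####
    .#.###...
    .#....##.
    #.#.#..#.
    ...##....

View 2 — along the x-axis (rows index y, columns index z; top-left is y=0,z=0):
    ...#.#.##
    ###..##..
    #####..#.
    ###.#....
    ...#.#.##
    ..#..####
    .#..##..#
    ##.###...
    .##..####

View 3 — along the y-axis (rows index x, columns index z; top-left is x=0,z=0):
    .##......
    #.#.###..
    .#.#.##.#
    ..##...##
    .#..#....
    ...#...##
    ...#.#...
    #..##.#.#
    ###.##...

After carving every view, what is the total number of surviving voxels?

before carving: 729 voxels (9×9×9)
[1] z-view keeps 38 columns → grid now 342
[2] x-view keeps 43 columns → grid now 179
[3] y-view keeps 33 columns → grid now 70

70 voxels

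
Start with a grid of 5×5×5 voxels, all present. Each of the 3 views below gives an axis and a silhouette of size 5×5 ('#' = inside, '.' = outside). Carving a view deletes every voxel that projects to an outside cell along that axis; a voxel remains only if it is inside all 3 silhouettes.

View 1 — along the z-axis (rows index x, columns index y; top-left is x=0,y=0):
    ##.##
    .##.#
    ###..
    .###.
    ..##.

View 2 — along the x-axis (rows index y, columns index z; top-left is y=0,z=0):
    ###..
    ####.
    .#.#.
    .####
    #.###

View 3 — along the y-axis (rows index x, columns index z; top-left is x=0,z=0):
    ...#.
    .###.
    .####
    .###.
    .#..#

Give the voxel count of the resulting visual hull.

voxel count = 28

start: 5×5×5 = 125 voxels
V1 z: intersect with XY mask (15 set) -- 75 left
V2 x: intersect with YZ mask (17 set) -- 50 left
V3 y: intersect with XZ mask (13 set) -- 28 left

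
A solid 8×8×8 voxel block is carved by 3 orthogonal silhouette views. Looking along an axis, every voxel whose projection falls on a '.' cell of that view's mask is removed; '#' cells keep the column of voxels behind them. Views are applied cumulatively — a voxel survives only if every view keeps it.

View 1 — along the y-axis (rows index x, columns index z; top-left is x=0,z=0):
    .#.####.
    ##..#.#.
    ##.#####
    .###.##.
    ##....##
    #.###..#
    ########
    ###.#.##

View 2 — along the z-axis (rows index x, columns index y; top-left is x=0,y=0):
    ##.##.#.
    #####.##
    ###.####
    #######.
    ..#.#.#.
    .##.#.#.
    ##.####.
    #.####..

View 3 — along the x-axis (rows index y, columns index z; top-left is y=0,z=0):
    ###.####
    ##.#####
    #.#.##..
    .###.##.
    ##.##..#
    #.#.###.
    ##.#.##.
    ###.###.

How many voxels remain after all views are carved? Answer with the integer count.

start: 8×8×8 = 512 voxels
  1. axis=1 (XZ plane), |mask|=44  ⇒  voxels=352
  2. axis=2 (XY plane), |mask|=44  ⇒  voxels=247
  3. axis=0 (YZ plane), |mask|=44  ⇒  voxels=175

remaining voxels: 175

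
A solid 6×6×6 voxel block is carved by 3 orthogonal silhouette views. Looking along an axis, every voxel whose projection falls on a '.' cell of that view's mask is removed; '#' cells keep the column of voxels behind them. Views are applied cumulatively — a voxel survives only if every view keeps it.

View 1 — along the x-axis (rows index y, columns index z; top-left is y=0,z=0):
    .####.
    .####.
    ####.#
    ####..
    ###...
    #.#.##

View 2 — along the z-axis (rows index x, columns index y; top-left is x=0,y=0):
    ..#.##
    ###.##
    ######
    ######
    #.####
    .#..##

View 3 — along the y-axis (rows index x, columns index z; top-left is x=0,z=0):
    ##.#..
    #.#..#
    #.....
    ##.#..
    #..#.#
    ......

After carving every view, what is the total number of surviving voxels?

|visual hull| = 42

start: 6×6×6 = 216 voxels
step 1: project along x, AND mask (24/36) → |grid| = 144
step 2: project along z, AND mask (28/36) → |grid| = 111
step 3: project along y, AND mask (13/36) → |grid| = 42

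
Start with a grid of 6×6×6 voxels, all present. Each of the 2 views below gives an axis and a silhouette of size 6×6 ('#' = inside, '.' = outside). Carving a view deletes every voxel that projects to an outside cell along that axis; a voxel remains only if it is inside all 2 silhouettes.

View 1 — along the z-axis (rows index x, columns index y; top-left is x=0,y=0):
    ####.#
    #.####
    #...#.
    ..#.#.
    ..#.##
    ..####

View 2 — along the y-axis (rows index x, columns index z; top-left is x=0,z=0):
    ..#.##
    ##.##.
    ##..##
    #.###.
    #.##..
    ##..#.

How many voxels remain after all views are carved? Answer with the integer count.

before carving: 216 voxels (6×6×6)
V1 z: intersect with XY mask (21 set) -- 126 left
V2 y: intersect with XZ mask (21 set) -- 72 left

72 voxels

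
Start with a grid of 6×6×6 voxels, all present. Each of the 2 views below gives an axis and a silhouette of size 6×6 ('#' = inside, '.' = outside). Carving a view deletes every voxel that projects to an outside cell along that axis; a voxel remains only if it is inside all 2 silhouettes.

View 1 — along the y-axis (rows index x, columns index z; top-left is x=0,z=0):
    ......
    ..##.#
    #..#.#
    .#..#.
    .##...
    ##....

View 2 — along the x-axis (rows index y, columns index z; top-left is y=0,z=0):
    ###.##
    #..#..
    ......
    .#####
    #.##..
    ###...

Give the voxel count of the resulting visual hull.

37 voxels

before carving: 216 voxels (6×6×6)
[1] y-view keeps 12 columns → grid now 72
[2] x-view keeps 18 columns → grid now 37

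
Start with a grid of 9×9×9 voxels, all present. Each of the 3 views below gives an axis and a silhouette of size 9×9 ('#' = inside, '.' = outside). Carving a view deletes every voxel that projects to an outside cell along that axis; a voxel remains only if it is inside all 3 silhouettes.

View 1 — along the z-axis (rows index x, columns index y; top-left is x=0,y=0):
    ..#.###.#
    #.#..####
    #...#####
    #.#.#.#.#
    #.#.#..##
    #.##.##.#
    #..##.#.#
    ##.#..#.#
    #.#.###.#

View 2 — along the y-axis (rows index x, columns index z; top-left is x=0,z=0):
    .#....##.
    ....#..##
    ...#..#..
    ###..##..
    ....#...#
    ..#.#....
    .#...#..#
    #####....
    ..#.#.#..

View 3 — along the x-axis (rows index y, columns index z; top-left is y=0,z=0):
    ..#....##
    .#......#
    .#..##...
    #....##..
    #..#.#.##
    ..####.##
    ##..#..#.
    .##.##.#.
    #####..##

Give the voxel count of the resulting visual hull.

|visual hull| = 71

full grid |V| = 729
carve view 1 (along z, XY-mask fill 49/81): 441 voxels remain
carve view 2 (along y, XZ-mask fill 28/81): 150 voxels remain
carve view 3 (along x, YZ-mask fill 38/81): 71 voxels remain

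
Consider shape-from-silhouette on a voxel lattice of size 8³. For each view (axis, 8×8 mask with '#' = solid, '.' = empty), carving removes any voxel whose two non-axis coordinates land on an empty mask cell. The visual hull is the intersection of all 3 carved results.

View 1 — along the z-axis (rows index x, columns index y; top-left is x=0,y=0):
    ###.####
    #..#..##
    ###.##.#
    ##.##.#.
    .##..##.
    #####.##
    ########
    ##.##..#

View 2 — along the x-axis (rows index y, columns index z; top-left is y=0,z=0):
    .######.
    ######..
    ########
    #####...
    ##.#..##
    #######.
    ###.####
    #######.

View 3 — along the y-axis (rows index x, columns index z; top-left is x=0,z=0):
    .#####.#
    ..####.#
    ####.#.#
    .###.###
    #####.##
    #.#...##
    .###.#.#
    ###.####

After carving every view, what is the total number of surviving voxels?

remaining voxels: 198

before carving: 512 voxels (8×8×8)
  1. axis=2 (XY plane), |mask|=46  ⇒  voxels=368
  2. axis=0 (YZ plane), |mask|=51  ⇒  voxels=291
  3. axis=1 (XZ plane), |mask|=46  ⇒  voxels=198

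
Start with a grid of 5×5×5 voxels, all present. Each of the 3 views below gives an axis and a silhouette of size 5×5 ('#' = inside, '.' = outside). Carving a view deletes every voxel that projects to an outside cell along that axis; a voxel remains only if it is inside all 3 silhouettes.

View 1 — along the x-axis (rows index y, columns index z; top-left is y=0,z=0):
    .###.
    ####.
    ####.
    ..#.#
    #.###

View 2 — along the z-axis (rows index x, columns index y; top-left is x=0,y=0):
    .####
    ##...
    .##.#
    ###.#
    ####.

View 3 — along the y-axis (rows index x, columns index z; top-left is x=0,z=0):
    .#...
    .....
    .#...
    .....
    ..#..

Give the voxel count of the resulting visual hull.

|visual hull| = 8

initial block: 5^3 = 125
  1. axis=0 (YZ plane), |mask|=17  ⇒  voxels=85
  2. axis=2 (XY plane), |mask|=17  ⇒  voxels=61
  3. axis=1 (XZ plane), |mask|=3  ⇒  voxels=8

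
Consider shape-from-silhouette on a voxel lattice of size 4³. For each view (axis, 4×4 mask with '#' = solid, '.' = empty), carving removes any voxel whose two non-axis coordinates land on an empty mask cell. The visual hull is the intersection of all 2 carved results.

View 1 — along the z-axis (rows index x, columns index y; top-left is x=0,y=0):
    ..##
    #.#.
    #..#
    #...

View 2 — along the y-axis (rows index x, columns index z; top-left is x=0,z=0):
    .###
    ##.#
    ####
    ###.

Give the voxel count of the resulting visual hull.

23 voxels

full grid |V| = 64
  1. axis=2 (XY plane), |mask|=7  ⇒  voxels=28
  2. axis=1 (XZ plane), |mask|=13  ⇒  voxels=23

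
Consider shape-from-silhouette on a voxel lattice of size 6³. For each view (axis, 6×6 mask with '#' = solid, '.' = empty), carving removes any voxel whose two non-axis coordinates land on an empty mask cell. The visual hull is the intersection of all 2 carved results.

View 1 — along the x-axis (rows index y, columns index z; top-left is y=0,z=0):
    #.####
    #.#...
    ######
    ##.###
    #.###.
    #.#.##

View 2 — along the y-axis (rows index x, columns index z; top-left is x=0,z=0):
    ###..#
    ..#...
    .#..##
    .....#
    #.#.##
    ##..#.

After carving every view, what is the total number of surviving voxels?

|visual hull| = 70

full grid |V| = 216
after view 1 [x-axis, 26 of 36 cells solid] → remaining = 156
after view 2 [y-axis, 16 of 36 cells solid] → remaining = 70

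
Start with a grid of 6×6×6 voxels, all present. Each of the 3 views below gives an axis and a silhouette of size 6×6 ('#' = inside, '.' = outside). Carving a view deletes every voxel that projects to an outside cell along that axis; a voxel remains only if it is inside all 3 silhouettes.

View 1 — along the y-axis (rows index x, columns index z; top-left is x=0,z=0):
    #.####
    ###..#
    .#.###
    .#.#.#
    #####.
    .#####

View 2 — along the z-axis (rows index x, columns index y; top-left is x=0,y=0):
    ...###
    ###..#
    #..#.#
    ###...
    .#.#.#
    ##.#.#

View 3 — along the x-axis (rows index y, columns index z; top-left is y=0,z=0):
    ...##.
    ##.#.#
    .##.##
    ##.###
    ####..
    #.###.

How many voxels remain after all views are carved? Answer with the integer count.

voxel count = 56

full grid |V| = 216
[1] y-view keeps 26 columns → grid now 156
[2] z-view keeps 20 columns → grid now 87
[3] x-view keeps 23 columns → grid now 56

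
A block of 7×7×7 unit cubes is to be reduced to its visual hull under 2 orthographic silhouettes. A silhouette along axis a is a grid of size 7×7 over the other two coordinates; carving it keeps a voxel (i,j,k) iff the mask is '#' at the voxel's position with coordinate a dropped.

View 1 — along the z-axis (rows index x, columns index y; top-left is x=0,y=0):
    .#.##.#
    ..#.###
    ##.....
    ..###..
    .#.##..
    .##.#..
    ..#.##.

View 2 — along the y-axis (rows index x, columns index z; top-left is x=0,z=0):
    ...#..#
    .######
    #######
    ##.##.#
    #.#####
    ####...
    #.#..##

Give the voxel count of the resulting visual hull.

initial block: 7^3 = 343
carve view 1 (along z, XY-mask fill 22/49): 154 voxels remain
carve view 2 (along y, XZ-mask fill 34/49): 103 voxels remain

|visual hull| = 103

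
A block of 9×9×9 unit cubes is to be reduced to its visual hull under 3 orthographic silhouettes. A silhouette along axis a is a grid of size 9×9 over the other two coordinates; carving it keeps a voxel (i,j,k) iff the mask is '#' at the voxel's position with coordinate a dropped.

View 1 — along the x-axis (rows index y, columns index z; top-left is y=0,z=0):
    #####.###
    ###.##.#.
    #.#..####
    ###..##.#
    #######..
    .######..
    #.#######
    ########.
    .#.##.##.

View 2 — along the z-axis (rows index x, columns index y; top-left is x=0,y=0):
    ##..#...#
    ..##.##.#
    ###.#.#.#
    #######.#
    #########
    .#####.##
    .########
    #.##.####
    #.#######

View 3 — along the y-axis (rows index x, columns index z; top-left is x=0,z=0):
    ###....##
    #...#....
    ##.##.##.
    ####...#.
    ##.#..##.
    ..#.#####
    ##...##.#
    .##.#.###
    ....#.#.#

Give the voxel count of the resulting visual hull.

start: 9×9×9 = 729 voxels
after view 1 [x-axis, 60 of 81 cells solid] → remaining = 540
after view 2 [z-axis, 62 of 81 cells solid] → remaining = 406
after view 3 [y-axis, 43 of 81 cells solid] → remaining = 219

remaining voxels: 219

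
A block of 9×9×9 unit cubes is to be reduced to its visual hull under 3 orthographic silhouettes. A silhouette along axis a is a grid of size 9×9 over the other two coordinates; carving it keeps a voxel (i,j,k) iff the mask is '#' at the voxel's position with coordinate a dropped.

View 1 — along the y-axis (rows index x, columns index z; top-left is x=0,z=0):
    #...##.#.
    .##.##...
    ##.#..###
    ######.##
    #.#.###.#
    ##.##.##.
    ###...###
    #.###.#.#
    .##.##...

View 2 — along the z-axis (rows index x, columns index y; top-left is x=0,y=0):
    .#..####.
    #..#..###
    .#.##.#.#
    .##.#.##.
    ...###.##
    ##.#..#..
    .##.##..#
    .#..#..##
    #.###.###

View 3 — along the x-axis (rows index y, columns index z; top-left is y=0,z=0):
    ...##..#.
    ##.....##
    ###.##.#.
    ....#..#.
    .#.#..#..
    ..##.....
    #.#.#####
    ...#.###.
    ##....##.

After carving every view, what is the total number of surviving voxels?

voxel count = 106

initial block: 9^3 = 729
  1. axis=1 (XZ plane), |mask|=50  ⇒  voxels=450
  2. axis=2 (XY plane), |mask|=45  ⇒  voxels=246
  3. axis=0 (YZ plane), |mask|=35  ⇒  voxels=106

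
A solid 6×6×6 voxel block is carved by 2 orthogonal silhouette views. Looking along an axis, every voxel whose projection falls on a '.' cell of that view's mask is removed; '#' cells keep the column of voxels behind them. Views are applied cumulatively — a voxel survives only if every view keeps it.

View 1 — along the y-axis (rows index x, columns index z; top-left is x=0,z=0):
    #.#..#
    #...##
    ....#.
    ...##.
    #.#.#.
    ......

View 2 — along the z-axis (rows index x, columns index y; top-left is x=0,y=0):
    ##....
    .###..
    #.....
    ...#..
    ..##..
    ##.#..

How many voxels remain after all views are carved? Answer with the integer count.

remaining voxels: 24

start: 6×6×6 = 216 voxels
step 1: project along y, AND mask (12/36) → |grid| = 72
step 2: project along z, AND mask (12/36) → |grid| = 24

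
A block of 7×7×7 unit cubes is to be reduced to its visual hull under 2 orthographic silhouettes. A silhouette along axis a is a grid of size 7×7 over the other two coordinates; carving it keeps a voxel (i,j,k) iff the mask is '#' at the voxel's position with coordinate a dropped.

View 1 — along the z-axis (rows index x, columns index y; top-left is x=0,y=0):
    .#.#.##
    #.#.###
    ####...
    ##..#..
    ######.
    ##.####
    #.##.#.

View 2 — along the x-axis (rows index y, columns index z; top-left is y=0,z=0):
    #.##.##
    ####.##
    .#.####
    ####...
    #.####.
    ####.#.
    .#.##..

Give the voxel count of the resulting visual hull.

|visual hull| = 154

full grid |V| = 343
V1 z: intersect with XY mask (32 set) -- 224 left
V2 x: intersect with YZ mask (33 set) -- 154 left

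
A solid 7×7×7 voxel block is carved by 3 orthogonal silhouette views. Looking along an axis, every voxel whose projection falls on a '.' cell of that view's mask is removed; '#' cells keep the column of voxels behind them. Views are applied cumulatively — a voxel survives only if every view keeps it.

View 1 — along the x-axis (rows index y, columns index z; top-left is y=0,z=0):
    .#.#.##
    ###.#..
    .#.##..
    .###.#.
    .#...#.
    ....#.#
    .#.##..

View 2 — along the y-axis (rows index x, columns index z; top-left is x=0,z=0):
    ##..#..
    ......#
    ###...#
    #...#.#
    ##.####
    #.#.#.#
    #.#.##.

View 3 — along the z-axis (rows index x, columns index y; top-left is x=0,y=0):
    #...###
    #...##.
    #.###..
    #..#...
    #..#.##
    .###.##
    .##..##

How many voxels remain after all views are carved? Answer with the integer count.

full grid |V| = 343
carve view 1 (along x, YZ-mask fill 22/49): 154 voxels remain
carve view 2 (along y, XZ-mask fill 25/49): 70 voxels remain
carve view 3 (along z, XY-mask fill 26/49): 40 voxels remain

voxel count = 40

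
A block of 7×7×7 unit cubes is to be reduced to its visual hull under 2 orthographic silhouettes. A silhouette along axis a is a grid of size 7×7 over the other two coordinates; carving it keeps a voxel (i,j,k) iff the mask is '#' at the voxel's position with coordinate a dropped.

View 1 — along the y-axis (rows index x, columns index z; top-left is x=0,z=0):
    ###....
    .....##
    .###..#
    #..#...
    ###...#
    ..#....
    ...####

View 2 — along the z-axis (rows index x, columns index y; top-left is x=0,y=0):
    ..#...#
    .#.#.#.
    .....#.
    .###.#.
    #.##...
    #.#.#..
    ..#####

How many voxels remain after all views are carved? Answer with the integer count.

start: 7×7×7 = 343 voxels
V1 y: intersect with XZ mask (20 set) -- 140 left
V2 z: intersect with XY mask (21 set) -- 59 left

|visual hull| = 59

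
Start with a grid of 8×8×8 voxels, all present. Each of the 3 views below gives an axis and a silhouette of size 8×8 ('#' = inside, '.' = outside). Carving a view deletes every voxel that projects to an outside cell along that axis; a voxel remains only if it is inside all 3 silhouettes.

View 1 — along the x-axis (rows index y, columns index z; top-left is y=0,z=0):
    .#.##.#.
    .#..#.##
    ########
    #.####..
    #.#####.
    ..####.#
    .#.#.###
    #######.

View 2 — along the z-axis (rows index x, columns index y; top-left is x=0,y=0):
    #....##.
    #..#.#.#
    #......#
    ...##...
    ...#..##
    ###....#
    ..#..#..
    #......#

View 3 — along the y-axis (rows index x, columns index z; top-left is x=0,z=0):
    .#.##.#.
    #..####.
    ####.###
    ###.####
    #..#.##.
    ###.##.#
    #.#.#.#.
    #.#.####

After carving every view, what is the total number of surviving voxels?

initial block: 8^3 = 512
carve view 1 (along x, YZ-mask fill 44/64): 352 voxels remain
carve view 2 (along z, XY-mask fill 22/64): 121 voxels remain
carve view 3 (along y, XZ-mask fill 43/64): 81 voxels remain

81 voxels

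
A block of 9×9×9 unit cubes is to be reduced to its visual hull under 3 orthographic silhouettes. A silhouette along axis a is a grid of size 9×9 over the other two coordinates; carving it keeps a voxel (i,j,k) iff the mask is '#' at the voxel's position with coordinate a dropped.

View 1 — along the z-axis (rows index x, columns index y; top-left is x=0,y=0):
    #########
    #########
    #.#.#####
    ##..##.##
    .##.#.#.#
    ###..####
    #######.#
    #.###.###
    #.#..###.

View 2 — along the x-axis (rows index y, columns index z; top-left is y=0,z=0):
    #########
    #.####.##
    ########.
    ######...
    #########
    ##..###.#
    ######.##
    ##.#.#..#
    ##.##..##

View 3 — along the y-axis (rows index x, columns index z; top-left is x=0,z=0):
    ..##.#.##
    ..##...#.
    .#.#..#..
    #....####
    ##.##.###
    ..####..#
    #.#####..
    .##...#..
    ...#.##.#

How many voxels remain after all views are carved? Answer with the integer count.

remaining voxels: 225

full grid |V| = 729
step 1: project along z, AND mask (63/81) → |grid| = 567
step 2: project along x, AND mask (64/81) → |grid| = 454
step 3: project along y, AND mask (41/81) → |grid| = 225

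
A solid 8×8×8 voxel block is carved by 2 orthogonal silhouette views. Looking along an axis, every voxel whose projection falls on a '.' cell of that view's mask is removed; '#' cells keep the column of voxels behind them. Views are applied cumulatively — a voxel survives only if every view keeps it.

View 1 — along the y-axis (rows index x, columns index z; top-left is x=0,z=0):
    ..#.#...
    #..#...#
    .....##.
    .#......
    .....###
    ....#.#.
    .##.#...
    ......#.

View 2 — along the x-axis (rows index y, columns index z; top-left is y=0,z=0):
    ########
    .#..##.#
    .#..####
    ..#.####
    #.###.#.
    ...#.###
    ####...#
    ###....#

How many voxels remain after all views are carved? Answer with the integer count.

|visual hull| = 87

full grid |V| = 512
[1] y-view keeps 17 columns → grid now 136
[2] x-view keeps 40 columns → grid now 87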